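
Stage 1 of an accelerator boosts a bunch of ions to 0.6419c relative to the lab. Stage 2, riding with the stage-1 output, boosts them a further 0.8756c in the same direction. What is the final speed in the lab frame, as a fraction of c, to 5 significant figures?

u ≈ 0.97148c

Compose boost 2: (0.8756 + 0.6419)/(1 + 0.8756×0.6419) = 1.5175/1.562048 = 0.97148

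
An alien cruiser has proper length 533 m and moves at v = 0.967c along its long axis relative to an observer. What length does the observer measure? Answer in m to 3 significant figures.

L ≈ 136 m

γ = 1/√(1 − 0.967²) = 3.9250
Length contraction: L = L₀/γ = 533/3.9250 = 136 m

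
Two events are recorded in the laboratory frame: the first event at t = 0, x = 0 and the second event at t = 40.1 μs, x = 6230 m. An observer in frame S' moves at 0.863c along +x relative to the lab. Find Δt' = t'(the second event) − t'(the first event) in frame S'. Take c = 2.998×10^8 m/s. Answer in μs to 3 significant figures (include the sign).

Δt' ≈ 43.9 μs

γ = 1/√(1 − 0.863²) = 1.9794
Δt' = γ(Δt − vΔx/c²) = 1.9794 × (40.1 μs − 0.863×6230 m / (2.998×10^8 m/s))
= 1.9794 × (22.166 μs) = 43.9 μs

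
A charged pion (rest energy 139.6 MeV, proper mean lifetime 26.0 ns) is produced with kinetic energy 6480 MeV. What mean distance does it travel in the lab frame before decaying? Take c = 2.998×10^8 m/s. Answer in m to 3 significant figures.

d ≈ 370 m

γ = 1 + K/(m₀c²) = 1 + 6480/139.6 = 47.418
β = √(1 − 1/γ²) = 0.99978
Dilated lifetime: γτ₀ = 47.418 × 26.0 ns = 1232.9 ns
d = βc·γτ₀ = 0.99978 × (2.998×10^8 m/s) × 1.2329×10^-6 s = 370 m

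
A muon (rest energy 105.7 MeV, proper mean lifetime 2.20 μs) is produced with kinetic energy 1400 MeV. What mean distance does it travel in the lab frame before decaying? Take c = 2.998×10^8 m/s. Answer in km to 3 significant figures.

d ≈ 9.37 km

γ = 1 + K/(m₀c²) = 1 + 1400/105.7 = 14.245
β = √(1 − 1/γ²) = 0.99753
Dilated lifetime: γτ₀ = 14.245 × 2.20 μs = 31.339 μs
d = βc·γτ₀ = 0.99753 × (2.998×10^8 m/s) × 3.1339×10^-5 s = 9.37 km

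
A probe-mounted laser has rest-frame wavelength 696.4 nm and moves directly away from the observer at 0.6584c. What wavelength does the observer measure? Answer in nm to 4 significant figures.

λ_obs ≈ 1534 nm

Relativistic Doppler: λ_obs = λ_src √((1+β)/(1−β))
= 696.4 × √(1.65840/0.341600) = 696.4 × 2.20336 = 1534 nm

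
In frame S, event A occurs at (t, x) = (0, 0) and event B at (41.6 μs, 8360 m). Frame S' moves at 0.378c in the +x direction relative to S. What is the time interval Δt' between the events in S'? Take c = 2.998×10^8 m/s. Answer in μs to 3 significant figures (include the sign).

Δt' ≈ 33.5 μs

γ = 1/√(1 − 0.378²) = 1.0801
Δt' = γ(Δt − vΔx/c²) = 1.0801 × (41.6 μs − 0.378×8360 m / (2.998×10^8 m/s))
= 1.0801 × (31.059 μs) = 33.5 μs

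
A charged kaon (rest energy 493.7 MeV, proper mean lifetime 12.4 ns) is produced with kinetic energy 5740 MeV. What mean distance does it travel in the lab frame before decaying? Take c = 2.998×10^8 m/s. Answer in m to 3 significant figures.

γ = 1 + K/(m₀c²) = 1 + 5740/493.7 = 12.626
β = √(1 − 1/γ²) = 0.99686
Dilated lifetime: γτ₀ = 12.626 × 12.4 ns = 156.57 ns
d = βc·γτ₀ = 0.99686 × (2.998×10^8 m/s) × 1.5657×10^-7 s = 46.8 m

d ≈ 46.8 m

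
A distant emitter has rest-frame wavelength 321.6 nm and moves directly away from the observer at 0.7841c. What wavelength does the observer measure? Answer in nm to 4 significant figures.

λ_obs ≈ 924.5 nm

Relativistic Doppler: λ_obs = λ_src √((1+β)/(1−β))
= 321.6 × √(1.78410/0.215900) = 321.6 × 2.87464 = 924.5 nm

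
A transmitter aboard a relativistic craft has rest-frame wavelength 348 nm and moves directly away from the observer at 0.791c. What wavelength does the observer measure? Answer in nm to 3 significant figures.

Relativistic Doppler: λ_obs = λ_src √((1+β)/(1−β))
= 348 × √(1.7910/0.20900) = 348 × 2.9273 = 1020 nm

λ_obs ≈ 1020 nm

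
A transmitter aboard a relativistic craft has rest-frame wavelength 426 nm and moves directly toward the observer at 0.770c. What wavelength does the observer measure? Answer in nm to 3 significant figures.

Relativistic Doppler: λ_obs = λ_src √((1−β)/(1+β))
= 426 × √(0.23000/1.7700) = 426 × 0.36048 = 154 nm

λ_obs ≈ 154 nm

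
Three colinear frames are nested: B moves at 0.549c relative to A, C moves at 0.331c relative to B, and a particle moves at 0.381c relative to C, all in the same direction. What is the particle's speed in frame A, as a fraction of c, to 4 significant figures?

u ≈ 0.8769c

Compose boost 2: (0.331 + 0.549)/(1 + 0.331×0.549) = 0.8800/1.18172 = 0.744678
Compose boost 3: (0.381 + 0.744678)/(1 + 0.381×0.744678) = 1.12568/1.28372 = 0.8769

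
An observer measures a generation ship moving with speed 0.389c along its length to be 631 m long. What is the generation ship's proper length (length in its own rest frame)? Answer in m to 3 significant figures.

L₀ ≈ 685 m

γ = 1/√(1 − 0.389²) = 1.0855
L₀ = γL = 1.0855 × 631 = 685 m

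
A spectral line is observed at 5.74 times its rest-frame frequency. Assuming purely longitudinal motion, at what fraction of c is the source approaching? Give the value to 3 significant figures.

f_obs/f_src = √((1+β)/(1−β)) = 5.74  ⇒  (1+β)/(1−β) = 32.948
β = |1 − D²|/(1 + D²) = |1 − 32.948|/(1 + 32.948) = 0.941

β ≈ 0.941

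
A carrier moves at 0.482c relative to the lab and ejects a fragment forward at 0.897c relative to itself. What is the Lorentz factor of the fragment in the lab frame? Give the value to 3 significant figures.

γ ≈ 3.70

u_lab = (0.897 + 0.482)/(1 + 0.897×0.482) = 1.379/1.43235 = 0.962751
γ = 1/√(1 − 0.962751²) = 3.70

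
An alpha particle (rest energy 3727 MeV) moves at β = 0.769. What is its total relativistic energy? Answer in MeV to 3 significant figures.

γ = 1/√(1 − 0.769²) = 1.5643
E = γm₀c² = 1.5643 × 3727 MeV = 5830 MeV

E ≈ 5830 MeV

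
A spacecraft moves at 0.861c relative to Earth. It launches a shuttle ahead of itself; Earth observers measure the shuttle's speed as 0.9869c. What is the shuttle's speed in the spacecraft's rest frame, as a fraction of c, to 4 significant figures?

u' ≈ 0.8378c

Inverse velocity addition: u' = (u − v)/(1 − uv/c²)
= (0.9869 − 0.861)/(1 − 0.9869×0.861) = 0.1259/0.150279 = 0.8378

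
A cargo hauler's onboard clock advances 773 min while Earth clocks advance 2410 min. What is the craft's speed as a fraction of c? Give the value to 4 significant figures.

γ = Δt/τ₀ = 2410/773 = 3.11772
β = √(1 − 1/γ²) = √(1 − 1/3.11772²) = 0.9472

β ≈ 0.9472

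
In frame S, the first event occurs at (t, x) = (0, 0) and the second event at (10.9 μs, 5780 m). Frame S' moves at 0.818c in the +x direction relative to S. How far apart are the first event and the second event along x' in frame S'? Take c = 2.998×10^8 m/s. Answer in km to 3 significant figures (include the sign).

Δx' ≈ 5.40 km

γ = 1/√(1 − 0.818²) = 1.7385
Δx' = γ(Δx − vΔt) = 1.7385 × (5780 m − 0.818×(2.998×10^8 m/s)×10.9×10^-6 s)
= 1.7385 × (3106.9 m) = 5.40 km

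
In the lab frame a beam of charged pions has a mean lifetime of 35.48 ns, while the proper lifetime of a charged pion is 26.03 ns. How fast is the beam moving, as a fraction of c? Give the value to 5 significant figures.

γ = Δt/τ₀ = 35.48/26.03 = 1.363043
β = √(1 − 1/γ²) = √(1 − 1/1.363043²) = 0.67952

β ≈ 0.67952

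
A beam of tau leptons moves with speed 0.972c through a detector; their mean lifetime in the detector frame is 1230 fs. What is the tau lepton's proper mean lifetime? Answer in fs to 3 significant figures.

γ = 1/√(1 − 0.972²) = 4.2557
Proper time: τ₀ = Δt/γ = 1230/4.2557 = 289 fs

τ₀ ≈ 289 fs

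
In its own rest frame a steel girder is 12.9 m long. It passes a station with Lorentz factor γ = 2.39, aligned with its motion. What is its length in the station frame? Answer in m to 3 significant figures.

γ = 2.39 (given)
Length contraction: L = L₀/γ = 12.9/2.39 = 5.40 m

L ≈ 5.40 m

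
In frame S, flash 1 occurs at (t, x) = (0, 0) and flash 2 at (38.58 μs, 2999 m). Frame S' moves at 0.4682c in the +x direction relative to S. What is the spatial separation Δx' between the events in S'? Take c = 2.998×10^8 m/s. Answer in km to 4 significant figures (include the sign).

Δx' ≈ -2.735 km

γ = 1/√(1 − 0.4682²) = 1.13170
Δx' = γ(Δx − vΔt) = 1.13170 × (2999 m − 0.4682×(2.998×10^8 m/s)×38.58×10^-6 s)
= 1.13170 × (-2416.33 m) = -2.735 km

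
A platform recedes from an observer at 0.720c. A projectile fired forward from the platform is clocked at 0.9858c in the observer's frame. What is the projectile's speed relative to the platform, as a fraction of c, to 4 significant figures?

Inverse velocity addition: u' = (u − v)/(1 − uv/c²)
= (0.9858 − 0.720)/(1 − 0.9858×0.720) = 0.2658/0.290224 = 0.9158

u' ≈ 0.9158c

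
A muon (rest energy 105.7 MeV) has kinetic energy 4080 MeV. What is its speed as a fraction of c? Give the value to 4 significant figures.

γ = 1 + K/(m₀c²) = 1 + 4080/105.7 = 39.5998
β = √(1 − 1/γ²) = 0.9997

β ≈ 0.9997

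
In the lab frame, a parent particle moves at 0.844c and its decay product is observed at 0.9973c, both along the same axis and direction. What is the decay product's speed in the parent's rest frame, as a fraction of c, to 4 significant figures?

Inverse velocity addition: u' = (u − v)/(1 − uv/c²)
= (0.9973 − 0.844)/(1 − 0.9973×0.844) = 0.1533/0.158279 = 0.9685

u' ≈ 0.9685c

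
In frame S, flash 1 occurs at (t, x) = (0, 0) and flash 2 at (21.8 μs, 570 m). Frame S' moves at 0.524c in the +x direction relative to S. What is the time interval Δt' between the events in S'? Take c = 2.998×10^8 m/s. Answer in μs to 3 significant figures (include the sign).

γ = 1/√(1 − 0.524²) = 1.1741
Δt' = γ(Δt − vΔx/c²) = 1.1741 × (21.8 μs − 0.524×570 m / (2.998×10^8 m/s))
= 1.1741 × (20.804 μs) = 24.4 μs

Δt' ≈ 24.4 μs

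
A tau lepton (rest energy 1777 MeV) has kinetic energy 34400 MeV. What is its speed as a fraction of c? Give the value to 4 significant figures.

γ = 1 + K/(m₀c²) = 1 + 34400/1777 = 20.3585
β = √(1 − 1/γ²) = 0.9988

β ≈ 0.9988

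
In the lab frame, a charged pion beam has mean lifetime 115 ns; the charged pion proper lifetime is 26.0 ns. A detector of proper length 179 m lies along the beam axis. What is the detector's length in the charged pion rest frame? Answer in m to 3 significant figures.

L ≈ 40.5 m

Time dilation ⇒ γ = Δt/τ₀ = 115/26.0 = 4.4231
Length contraction: L = L₀/γ = 179/4.4231 = 40.5 m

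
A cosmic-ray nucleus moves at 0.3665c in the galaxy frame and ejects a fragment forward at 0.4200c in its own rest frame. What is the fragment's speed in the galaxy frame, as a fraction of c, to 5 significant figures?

u ≈ 0.68158c

Compose boost 2: (0.4200 + 0.3665)/(1 + 0.4200×0.3665) = 0.78650/1.153930 = 0.68158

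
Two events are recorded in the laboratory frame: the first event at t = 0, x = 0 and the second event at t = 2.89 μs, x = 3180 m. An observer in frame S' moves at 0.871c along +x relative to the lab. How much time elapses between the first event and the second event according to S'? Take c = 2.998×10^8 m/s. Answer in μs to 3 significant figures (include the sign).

γ = 1/√(1 − 0.871²) = 2.0355
Δt' = γ(Δt − vΔx/c²) = 2.0355 × (2.89 μs − 0.871×3180 m / (2.998×10^8 m/s))
= 2.0355 × (-6.3488 μs) = -12.9 μs

Δt' ≈ -12.9 μs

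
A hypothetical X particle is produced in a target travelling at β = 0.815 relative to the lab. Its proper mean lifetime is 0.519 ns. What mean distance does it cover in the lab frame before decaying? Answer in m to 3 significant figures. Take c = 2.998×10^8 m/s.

γ = 1/√(1 − 0.815²) = 1.7257
Dilated lifetime: Δt = γτ₀ = 1.7257 × 0.519 ns = 0.89566 ns
d = vΔt = 0.815c × 0.89566 ns = 2.4434×10^8 m/s × 8.9566×10^-10 s = 0.219 m

d ≈ 0.219 m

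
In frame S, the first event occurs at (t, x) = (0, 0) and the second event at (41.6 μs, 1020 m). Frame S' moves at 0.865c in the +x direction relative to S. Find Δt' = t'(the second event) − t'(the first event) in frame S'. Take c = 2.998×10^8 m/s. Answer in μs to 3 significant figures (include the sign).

Δt' ≈ 77.0 μs

γ = 1/√(1 − 0.865²) = 1.9929
Δt' = γ(Δt − vΔx/c²) = 1.9929 × (41.6 μs − 0.865×1020 m / (2.998×10^8 m/s))
= 1.9929 × (38.657 μs) = 77.0 μs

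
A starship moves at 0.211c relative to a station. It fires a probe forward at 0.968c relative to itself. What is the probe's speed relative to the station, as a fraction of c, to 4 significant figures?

Relativistic velocity addition: u = (u' + v)/(1 + u'v/c²)
= (0.968 + 0.211)/(1 + 0.968×0.211) = 1.179/1.20425 = 0.9790

u ≈ 0.9790c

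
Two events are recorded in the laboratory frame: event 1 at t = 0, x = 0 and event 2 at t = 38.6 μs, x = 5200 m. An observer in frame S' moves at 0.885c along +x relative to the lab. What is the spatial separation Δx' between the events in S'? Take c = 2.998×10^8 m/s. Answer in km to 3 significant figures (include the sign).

Δx' ≈ -10.8 km

γ = 1/√(1 − 0.885²) = 2.1478
Δx' = γ(Δx − vΔt) = 2.1478 × (5200 m − 0.885×(2.998×10^8 m/s)×38.6×10^-6 s)
= 2.1478 × (-5041.5 m) = -10.8 km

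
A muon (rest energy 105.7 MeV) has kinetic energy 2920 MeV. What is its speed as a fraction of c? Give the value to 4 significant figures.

β ≈ 0.9994

γ = 1 + K/(m₀c²) = 1 + 2920/105.7 = 28.6254
β = √(1 − 1/γ²) = 0.9994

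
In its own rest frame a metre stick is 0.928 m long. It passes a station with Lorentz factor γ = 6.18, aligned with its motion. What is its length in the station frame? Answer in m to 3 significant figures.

L ≈ 0.150 m

γ = 6.18 (given)
Length contraction: L = L₀/γ = 0.928/6.18 = 0.150 m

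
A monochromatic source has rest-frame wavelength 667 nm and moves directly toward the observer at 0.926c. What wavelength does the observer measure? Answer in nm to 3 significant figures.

Relativistic Doppler: λ_obs = λ_src √((1−β)/(1+β))
= 667 × √(0.074000/1.9260) = 667 × 0.19601 = 131 nm

λ_obs ≈ 131 nm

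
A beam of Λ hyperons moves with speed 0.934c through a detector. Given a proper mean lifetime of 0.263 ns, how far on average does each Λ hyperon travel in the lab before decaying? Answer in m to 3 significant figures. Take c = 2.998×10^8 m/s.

d ≈ 0.206 m

γ = 1/√(1 − 0.934²) = 2.7990
Dilated lifetime: Δt = γτ₀ = 2.7990 × 0.263 ns = 0.73613 ns
d = vΔt = 0.934c × 0.73613 ns = 2.8001×10^8 m/s × 7.3613×10^-10 s = 0.206 m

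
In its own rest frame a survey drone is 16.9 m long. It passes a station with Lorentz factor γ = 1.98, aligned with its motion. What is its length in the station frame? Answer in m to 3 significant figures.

γ = 1.98 (given)
Length contraction: L = L₀/γ = 16.9/1.98 = 8.54 m

L ≈ 8.54 m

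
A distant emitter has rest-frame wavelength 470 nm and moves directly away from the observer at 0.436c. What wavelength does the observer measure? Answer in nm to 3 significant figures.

λ_obs ≈ 750 nm

Relativistic Doppler: λ_obs = λ_src √((1+β)/(1−β))
= 470 × √(1.4360/0.56400) = 470 × 1.5957 = 750 nm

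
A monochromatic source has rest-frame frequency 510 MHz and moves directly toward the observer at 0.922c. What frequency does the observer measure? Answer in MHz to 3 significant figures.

Relativistic Doppler: f_obs = f_src √((1+β)/(1−β))
= 510 × √(1.9220/0.078000) = 510 × 4.9640 = 2530 MHz

f_obs ≈ 2530 MHz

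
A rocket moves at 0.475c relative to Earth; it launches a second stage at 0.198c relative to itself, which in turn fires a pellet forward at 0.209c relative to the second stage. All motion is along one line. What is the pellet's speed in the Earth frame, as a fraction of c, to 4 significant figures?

Compose boost 2: (0.198 + 0.475)/(1 + 0.198×0.475) = 0.6730/1.09405 = 0.615146
Compose boost 3: (0.209 + 0.615146)/(1 + 0.209×0.615146) = 0.824146/1.12857 = 0.7303

u ≈ 0.7303c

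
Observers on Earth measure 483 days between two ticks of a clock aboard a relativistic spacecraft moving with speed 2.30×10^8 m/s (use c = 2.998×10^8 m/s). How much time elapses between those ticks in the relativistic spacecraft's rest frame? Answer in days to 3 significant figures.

β = v/c = 2.30×10^8 / 2.998×10^8 = 0.76718
γ = 1/√(1 − 0.76718²) = 1.5590
Proper time: τ₀ = Δt/γ = 483/1.5590 = 310 days

τ₀ ≈ 310 days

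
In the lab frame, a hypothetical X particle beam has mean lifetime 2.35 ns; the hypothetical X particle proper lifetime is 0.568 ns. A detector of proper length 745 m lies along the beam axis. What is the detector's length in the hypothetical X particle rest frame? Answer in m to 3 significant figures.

Time dilation ⇒ γ = Δt/τ₀ = 2.35/0.568 = 4.1373
Length contraction: L = L₀/γ = 745/4.1373 = 180 m

L ≈ 180 m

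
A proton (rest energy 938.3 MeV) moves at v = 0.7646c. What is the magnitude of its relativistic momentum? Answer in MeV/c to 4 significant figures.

γ = 1/√(1 − 0.7646²) = 1.55158
p = γβm₀c = 1.55158 × 0.7646 × 938.3 MeV/c = 1113 MeV/c

p ≈ 1113 MeV/c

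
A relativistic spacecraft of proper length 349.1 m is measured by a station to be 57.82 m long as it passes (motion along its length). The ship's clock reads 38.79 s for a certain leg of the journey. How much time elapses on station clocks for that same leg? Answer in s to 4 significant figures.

Δt ≈ 234.2 s

Length contraction ⇒ γ = L₀/L = 349.1/57.82 = 6.03770
Time dilation: Δt = γτ₀ = 6.03770 × 38.79 s = 234.2 s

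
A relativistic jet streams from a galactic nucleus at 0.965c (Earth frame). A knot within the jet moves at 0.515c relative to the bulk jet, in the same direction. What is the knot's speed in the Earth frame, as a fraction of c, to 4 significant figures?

Relativistic velocity addition: u = (u' + v)/(1 + u'v/c²)
= (0.515 + 0.965)/(1 + 0.515×0.965) = 1.480/1.49697 = 0.9887

u ≈ 0.9887c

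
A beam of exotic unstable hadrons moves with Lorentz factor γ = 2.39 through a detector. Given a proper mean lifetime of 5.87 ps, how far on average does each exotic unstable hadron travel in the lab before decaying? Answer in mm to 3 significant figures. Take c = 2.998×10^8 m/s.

d ≈ 3.82 mm

β = √(1 − 1/γ²) = √(1 − 1/2.39²) = 0.90826
Dilated lifetime: Δt = γτ₀ = 2.39 × 5.87 ps = 14.029 ps
d = vΔt = 0.90826c × 14.029 ps = 2.7230×10^8 m/s × 1.4029×10^-11 s = 3.82 mm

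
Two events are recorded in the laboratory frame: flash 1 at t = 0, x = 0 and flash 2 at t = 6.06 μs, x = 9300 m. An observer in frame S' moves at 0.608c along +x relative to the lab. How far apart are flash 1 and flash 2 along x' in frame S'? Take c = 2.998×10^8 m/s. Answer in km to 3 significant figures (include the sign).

γ = 1/√(1 − 0.608²) = 1.2595
Δx' = γ(Δx − vΔt) = 1.2595 × (9300 m − 0.608×(2.998×10^8 m/s)×6.06×10^-6 s)
= 1.2595 × (8195.4 m) = 10.3 km

Δx' ≈ 10.3 km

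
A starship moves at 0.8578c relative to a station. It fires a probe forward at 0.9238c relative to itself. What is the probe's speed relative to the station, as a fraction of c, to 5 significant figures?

Relativistic velocity addition: u = (u' + v)/(1 + u'v/c²)
= (0.9238 + 0.8578)/(1 + 0.9238×0.8578) = 1.7816/1.792436 = 0.99395

u ≈ 0.99395c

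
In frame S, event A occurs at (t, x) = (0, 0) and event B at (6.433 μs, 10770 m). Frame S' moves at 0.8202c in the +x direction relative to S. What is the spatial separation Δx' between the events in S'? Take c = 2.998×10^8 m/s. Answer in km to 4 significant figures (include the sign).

Δx' ≈ 16.06 km

γ = 1/√(1 − 0.8202²) = 1.74802
Δx' = γ(Δx − vΔt) = 1.74802 × (10770 m − 0.8202×(2.998×10^8 m/s)×6.433×10^-6 s)
= 1.74802 × (9188.15 m) = 16.06 km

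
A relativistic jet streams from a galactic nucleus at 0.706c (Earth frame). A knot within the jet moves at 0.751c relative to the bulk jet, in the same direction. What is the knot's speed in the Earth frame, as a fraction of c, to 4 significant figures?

u ≈ 0.9522c

Relativistic velocity addition: u = (u' + v)/(1 + u'v/c²)
= (0.751 + 0.706)/(1 + 0.751×0.706) = 1.457/1.53021 = 0.9522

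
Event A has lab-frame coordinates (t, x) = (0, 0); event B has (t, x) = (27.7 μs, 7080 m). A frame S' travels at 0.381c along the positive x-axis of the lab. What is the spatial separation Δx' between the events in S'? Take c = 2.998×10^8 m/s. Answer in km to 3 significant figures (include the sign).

γ = 1/√(1 − 0.381²) = 1.0816
Δx' = γ(Δx − vΔt) = 1.0816 × (7080 m − 0.381×(2.998×10^8 m/s)×27.7×10^-6 s)
= 1.0816 × (3916.0 m) = 4.24 km

Δx' ≈ 4.24 km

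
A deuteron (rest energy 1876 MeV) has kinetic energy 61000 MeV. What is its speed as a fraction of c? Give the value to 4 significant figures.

γ = 1 + K/(m₀c²) = 1 + 61000/1876 = 33.5160
β = √(1 − 1/γ²) = 0.9996

β ≈ 0.9996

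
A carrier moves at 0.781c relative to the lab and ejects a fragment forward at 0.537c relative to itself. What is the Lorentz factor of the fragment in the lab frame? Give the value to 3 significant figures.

γ ≈ 2.69

u_lab = (0.537 + 0.781)/(1 + 0.537×0.781) = 1.318/1.41940 = 0.928563
γ = 1/√(1 − 0.928563²) = 2.69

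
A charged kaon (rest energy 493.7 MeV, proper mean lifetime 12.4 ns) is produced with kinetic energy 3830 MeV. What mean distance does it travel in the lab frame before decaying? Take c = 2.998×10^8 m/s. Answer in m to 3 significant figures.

d ≈ 32.3 m

γ = 1 + K/(m₀c²) = 1 + 3830/493.7 = 8.7577
β = √(1 − 1/γ²) = 0.99346
Dilated lifetime: γτ₀ = 8.7577 × 12.4 ns = 108.60 ns
d = βc·γτ₀ = 0.99346 × (2.998×10^8 m/s) × 1.0860×10^-7 s = 32.3 m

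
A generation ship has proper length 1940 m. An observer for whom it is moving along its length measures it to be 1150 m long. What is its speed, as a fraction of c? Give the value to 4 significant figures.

γ = L₀/L = 1940/1150 = 1.68696
β = √(1 − 1/γ²) = 0.8054

β ≈ 0.8054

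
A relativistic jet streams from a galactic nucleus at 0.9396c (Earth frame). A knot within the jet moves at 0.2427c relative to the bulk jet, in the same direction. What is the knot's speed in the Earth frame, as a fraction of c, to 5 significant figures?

u ≈ 0.96275c

Relativistic velocity addition: u = (u' + v)/(1 + u'v/c²)
= (0.2427 + 0.9396)/(1 + 0.2427×0.9396) = 1.1823/1.228041 = 0.96275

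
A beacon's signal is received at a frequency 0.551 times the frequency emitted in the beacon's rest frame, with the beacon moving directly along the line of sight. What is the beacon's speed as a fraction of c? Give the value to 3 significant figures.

β ≈ 0.534

f_obs/f_src = √((1−β)/(1+β)) = 0.551  ⇒  (1−β)/(1+β) = 0.30360
β = |1 − D²|/(1 + D²) = |1 − 0.30360|/(1 + 0.30360) = 0.534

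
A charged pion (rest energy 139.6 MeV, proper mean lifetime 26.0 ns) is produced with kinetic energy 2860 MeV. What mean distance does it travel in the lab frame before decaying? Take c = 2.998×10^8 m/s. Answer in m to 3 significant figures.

γ = 1 + K/(m₀c²) = 1 + 2860/139.6 = 21.487
β = √(1 − 1/γ²) = 0.99892
Dilated lifetime: γτ₀ = 21.487 × 26.0 ns = 558.66 ns
d = βc·γτ₀ = 0.99892 × (2.998×10^8 m/s) × 5.5866×10^-7 s = 167 m

d ≈ 167 m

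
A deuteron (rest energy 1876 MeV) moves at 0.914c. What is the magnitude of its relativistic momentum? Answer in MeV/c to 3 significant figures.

p ≈ 4230 MeV/c

γ = 1/√(1 − 0.914²) = 2.4648
p = γβm₀c = 2.4648 × 0.914 × 1876 MeV/c = 4230 MeV/c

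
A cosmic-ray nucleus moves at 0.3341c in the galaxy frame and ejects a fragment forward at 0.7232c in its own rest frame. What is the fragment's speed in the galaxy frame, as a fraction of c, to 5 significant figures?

u ≈ 0.85155c

Compose boost 2: (0.7232 + 0.3341)/(1 + 0.7232×0.3341) = 1.0573/1.241621 = 0.85155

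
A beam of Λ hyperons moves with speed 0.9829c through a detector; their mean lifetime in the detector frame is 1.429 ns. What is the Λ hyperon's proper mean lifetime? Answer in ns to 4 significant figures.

τ₀ ≈ 0.2631 ns

γ = 1/√(1 − 0.9829²) = 5.43065
Proper time: τ₀ = Δt/γ = 1.429/5.43065 = 0.2631 ns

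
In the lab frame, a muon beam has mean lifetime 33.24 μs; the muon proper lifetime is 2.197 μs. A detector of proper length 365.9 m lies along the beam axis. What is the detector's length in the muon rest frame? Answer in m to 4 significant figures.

L ≈ 24.18 m

Time dilation ⇒ γ = Δt/τ₀ = 33.24/2.197 = 15.1297
Length contraction: L = L₀/γ = 365.9/15.1297 = 24.18 m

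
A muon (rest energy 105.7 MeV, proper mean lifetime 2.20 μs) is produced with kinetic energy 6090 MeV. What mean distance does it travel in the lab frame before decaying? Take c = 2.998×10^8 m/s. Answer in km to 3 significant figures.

γ = 1 + K/(m₀c²) = 1 + 6090/105.7 = 58.616
β = √(1 − 1/γ²) = 0.99985
Dilated lifetime: γτ₀ = 58.616 × 2.20 μs = 128.95 μs
d = βc·γτ₀ = 0.99985 × (2.998×10^8 m/s) × 0.00012895 s = 38.7 km

d ≈ 38.7 km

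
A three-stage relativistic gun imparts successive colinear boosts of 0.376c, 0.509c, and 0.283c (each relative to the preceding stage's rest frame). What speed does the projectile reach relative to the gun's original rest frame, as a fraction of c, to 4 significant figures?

Compose boost 2: (0.509 + 0.376)/(1 + 0.509×0.376) = 0.8850/1.19138 = 0.742834
Compose boost 3: (0.283 + 0.742834)/(1 + 0.283×0.742834) = 1.02583/1.21022 = 0.8476

u ≈ 0.8476c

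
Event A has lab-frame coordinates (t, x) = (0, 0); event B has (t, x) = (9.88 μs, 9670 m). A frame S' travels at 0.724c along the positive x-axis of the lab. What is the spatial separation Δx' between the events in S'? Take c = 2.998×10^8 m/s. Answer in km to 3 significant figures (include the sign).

Δx' ≈ 10.9 km

γ = 1/√(1 − 0.724²) = 1.4497
Δx' = γ(Δx − vΔt) = 1.4497 × (9670 m − 0.724×(2.998×10^8 m/s)×9.88×10^-6 s)
= 1.4497 × (7525.5 m) = 10.9 km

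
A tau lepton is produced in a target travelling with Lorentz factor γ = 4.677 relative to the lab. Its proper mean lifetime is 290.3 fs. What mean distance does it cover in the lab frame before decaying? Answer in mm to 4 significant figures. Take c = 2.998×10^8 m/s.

d ≈ 0.3976 mm

β = √(1 − 1/γ²) = √(1 − 1/4.677²) = 0.976875
Dilated lifetime: Δt = γτ₀ = 4.677 × 290.3 fs = 1357.73 fs
d = vΔt = 0.976875c × 1357.73 fs = 2.92867×10^8 m/s × 1.35773×10^-12 s = 0.3976 mm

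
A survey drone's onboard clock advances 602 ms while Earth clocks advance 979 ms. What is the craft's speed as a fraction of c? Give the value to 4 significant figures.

γ = Δt/τ₀ = 979/602 = 1.62625
β = √(1 − 1/γ²) = √(1 − 1/1.62625²) = 0.7886

β ≈ 0.7886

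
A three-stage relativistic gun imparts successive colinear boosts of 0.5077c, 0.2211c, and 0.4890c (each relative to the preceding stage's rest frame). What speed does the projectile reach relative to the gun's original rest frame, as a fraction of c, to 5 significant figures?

u ≈ 0.86658c

Compose boost 2: (0.2211 + 0.5077)/(1 + 0.2211×0.5077) = 0.72880/1.112252 = 0.6552469
Compose boost 3: (0.4890 + 0.6552469)/(1 + 0.4890×0.6552469) = 1.144247/1.320416 = 0.86658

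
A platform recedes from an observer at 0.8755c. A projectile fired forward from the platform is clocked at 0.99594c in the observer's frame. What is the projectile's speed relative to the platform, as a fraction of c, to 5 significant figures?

Inverse velocity addition: u' = (u − v)/(1 − uv/c²)
= (0.99594 − 0.8755)/(1 − 0.99594×0.8755) = 0.12044/0.1280545 = 0.94054

u' ≈ 0.94054c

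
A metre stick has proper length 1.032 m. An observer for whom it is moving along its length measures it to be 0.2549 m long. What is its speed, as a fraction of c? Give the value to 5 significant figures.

β ≈ 0.96902

γ = L₀/L = 1.032/0.2549 = 4.048647
β = √(1 − 1/γ²) = 0.96902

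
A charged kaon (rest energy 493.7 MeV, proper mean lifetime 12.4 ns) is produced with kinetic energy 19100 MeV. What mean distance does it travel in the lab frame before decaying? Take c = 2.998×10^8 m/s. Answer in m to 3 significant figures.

γ = 1 + K/(m₀c²) = 1 + 19100/493.7 = 39.687
β = √(1 − 1/γ²) = 0.99968
Dilated lifetime: γτ₀ = 39.687 × 12.4 ns = 492.12 ns
d = βc·γτ₀ = 0.99968 × (2.998×10^8 m/s) × 4.9212×10^-7 s = 147 m

d ≈ 147 m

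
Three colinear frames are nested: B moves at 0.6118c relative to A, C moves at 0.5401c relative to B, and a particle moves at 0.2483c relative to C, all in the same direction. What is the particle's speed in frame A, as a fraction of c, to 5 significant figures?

Compose boost 2: (0.5401 + 0.6118)/(1 + 0.5401×0.6118) = 1.1519/1.330433 = 0.8658082
Compose boost 3: (0.2483 + 0.8658082)/(1 + 0.2483×0.8658082) = 1.114108/1.214980 = 0.91698

u ≈ 0.91698c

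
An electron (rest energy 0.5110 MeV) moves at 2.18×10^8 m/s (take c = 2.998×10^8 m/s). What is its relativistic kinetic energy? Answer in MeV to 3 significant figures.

K ≈ 0.233 MeV

β = v/c = 2.18×10^8 / 2.998×10^8 = 0.72715
γ = 1/√(1 − 0.72715²) = 1.4567
K = (γ − 1)m₀c² = (1.4567 − 1) × 0.5110 MeV = 0.45671 × 0.5110 MeV = 0.233 MeV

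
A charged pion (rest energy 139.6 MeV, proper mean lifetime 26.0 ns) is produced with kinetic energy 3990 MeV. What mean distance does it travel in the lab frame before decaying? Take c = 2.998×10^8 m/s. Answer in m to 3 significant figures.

d ≈ 230 m

γ = 1 + K/(m₀c²) = 1 + 3990/139.6 = 29.582
β = √(1 − 1/γ²) = 0.99943
Dilated lifetime: γτ₀ = 29.582 × 26.0 ns = 769.12 ns
d = βc·γτ₀ = 0.99943 × (2.998×10^8 m/s) × 7.6912×10^-7 s = 230 m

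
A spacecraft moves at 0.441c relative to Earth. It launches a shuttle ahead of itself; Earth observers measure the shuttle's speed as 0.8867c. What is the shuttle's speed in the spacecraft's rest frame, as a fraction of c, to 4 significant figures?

Inverse velocity addition: u' = (u − v)/(1 − uv/c²)
= (0.8867 − 0.441)/(1 − 0.8867×0.441) = 0.4457/0.608965 = 0.7319

u' ≈ 0.7319c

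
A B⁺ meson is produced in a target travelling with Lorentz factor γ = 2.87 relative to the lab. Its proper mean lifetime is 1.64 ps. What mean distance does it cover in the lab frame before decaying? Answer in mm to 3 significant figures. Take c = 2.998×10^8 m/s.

β = √(1 − 1/γ²) = √(1 − 1/2.87²) = 0.93733
Dilated lifetime: Δt = γτ₀ = 2.87 × 1.64 ps = 4.7068 ps
d = vΔt = 0.93733c × 4.7068 ps = 2.8101×10^8 m/s × 4.7068×10^-12 s = 1.32 mm

d ≈ 1.32 mm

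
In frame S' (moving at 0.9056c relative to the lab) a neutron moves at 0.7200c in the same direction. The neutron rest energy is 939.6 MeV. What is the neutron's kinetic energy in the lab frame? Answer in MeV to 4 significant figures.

K ≈ 4334 MeV

u_lab = (0.7200 + 0.9056)/(1 + 0.7200×0.9056) = 0.9840003
γ = 1/√(1 − 0.9840003²) = 5.61272
K = (γ − 1)m₀c² = (5.61272 − 1) × 939.6 = 4.61272 × 939.6 = 4334 MeV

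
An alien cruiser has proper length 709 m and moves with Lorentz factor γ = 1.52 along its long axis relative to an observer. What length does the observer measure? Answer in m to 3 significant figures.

γ = 1.52 (given)
Length contraction: L = L₀/γ = 709/1.52 = 466 m

L ≈ 466 m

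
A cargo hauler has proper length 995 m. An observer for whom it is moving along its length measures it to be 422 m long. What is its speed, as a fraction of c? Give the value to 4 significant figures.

β ≈ 0.9056

γ = L₀/L = 995/422 = 2.35782
β = √(1 − 1/γ²) = 0.9056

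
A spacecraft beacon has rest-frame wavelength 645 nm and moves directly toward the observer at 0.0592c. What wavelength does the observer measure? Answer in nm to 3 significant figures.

Relativistic Doppler: λ_obs = λ_src √((1−β)/(1+β))
= 645 × √(0.94080/1.0592) = 645 × 0.94245 = 608 nm

λ_obs ≈ 608 nm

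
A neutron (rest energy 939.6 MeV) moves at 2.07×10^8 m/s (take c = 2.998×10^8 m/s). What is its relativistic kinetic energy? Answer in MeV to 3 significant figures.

β = v/c = 2.07×10^8 / 2.998×10^8 = 0.69046
γ = 1/√(1 − 0.69046²) = 1.3824
K = (γ − 1)m₀c² = (1.3824 − 1) × 939.6 MeV = 0.38242 × 939.6 MeV = 359 MeV

K ≈ 359 MeV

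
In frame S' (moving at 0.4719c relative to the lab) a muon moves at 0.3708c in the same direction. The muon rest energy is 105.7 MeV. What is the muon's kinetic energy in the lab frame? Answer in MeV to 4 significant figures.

u_lab = (0.3708 + 0.4719)/(1 + 0.3708×0.4719) = 0.7172034
γ = 1/√(1 − 0.7172034²) = 1.43500
K = (γ − 1)m₀c² = (1.43500 − 1) × 105.7 = 0.435000 × 105.7 = 45.98 MeV

K ≈ 45.98 MeV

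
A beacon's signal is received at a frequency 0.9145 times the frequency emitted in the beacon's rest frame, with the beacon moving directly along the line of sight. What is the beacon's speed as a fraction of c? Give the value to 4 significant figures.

f_obs/f_src = √((1−β)/(1+β)) = 0.9145  ⇒  (1−β)/(1+β) = 0.836310
β = |1 − D²|/(1 + D²) = |1 − 0.836310|/(1 + 0.836310) = 0.08914

β ≈ 0.08914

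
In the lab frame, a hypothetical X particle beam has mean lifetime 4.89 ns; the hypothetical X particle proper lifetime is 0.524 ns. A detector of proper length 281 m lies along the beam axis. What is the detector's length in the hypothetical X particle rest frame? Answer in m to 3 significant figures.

L ≈ 30.1 m

Time dilation ⇒ γ = Δt/τ₀ = 4.89/0.524 = 9.3321
Length contraction: L = L₀/γ = 281/9.3321 = 30.1 m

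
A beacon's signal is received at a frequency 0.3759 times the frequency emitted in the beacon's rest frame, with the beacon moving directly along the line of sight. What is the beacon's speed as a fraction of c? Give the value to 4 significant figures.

β ≈ 0.7524

f_obs/f_src = √((1−β)/(1+β)) = 0.3759  ⇒  (1−β)/(1+β) = 0.141301
β = |1 − D²|/(1 + D²) = |1 − 0.141301|/(1 + 0.141301) = 0.7524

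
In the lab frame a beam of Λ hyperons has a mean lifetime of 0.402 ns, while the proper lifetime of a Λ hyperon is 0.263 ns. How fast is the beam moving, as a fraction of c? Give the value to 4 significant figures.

γ = Δt/τ₀ = 0.402/0.263 = 1.52852
β = √(1 − 1/γ²) = √(1 − 1/1.52852²) = 0.7563

β ≈ 0.7563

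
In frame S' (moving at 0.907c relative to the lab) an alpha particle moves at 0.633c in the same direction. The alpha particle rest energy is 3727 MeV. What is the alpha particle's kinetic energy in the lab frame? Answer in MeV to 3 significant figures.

u_lab = (0.633 + 0.907)/(1 + 0.633×0.907) = 0.978318
γ = 1/√(1 − 0.978318²) = 4.8283
K = (γ − 1)m₀c² = (4.8283 − 1) × 3727 = 3.8283 × 3727 = 14300 MeV

K ≈ 14300 MeV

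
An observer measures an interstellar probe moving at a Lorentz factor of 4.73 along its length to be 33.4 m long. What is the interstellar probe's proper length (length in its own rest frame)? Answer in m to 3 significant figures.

L₀ ≈ 158 m

γ = 4.73 (given)
L₀ = γL = 4.73 × 33.4 = 158 m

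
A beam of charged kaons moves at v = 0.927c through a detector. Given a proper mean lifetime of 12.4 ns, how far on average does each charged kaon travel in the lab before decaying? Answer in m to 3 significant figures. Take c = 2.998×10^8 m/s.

d ≈ 9.19 m

γ = 1/√(1 − 0.927²) = 2.6662
Dilated lifetime: Δt = γτ₀ = 2.6662 × 12.4 ns = 33.061 ns
d = vΔt = 0.927c × 33.061 ns = 2.7791×10^8 m/s × 3.3061×10^-8 s = 9.19 m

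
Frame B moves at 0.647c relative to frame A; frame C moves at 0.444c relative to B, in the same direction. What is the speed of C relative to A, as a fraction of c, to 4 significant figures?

u ≈ 0.8475c

Compose boost 2: (0.444 + 0.647)/(1 + 0.444×0.647) = 1.091/1.28727 = 0.8475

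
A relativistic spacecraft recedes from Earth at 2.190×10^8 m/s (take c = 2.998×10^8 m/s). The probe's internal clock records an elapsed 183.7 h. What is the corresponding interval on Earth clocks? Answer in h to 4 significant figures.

Δt ≈ 269.0 h

β = v/c = 2.190×10^8 / 2.998×10^8 = 0.730487
γ = 1/√(1 − 0.730487²) = 1.46429
Time dilation: Δt = γτ₀ = 1.46429 × 183.7 h = 269.0 h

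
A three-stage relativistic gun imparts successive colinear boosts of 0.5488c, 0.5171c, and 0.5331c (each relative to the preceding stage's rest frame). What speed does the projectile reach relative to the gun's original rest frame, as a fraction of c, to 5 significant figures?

u ≈ 0.94507c

Compose boost 2: (0.5171 + 0.5488)/(1 + 0.5171×0.5488) = 1.0659/1.283784 = 0.8302795
Compose boost 3: (0.5331 + 0.8302795)/(1 + 0.5331×0.8302795) = 1.363380/1.442622 = 0.94507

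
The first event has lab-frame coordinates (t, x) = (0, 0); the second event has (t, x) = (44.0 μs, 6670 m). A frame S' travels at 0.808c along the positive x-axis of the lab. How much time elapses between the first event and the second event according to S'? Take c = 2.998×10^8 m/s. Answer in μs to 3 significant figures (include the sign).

γ = 1/√(1 − 0.808²) = 1.6973
Δt' = γ(Δt − vΔx/c²) = 1.6973 × (44.0 μs − 0.808×6670 m / (2.998×10^8 m/s))
= 1.6973 × (26.023 μs) = 44.2 μs

Δt' ≈ 44.2 μs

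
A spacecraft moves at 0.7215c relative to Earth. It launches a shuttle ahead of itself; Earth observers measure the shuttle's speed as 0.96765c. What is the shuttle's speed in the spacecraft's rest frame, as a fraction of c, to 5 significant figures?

Inverse velocity addition: u' = (u − v)/(1 − uv/c²)
= (0.96765 − 0.7215)/(1 − 0.96765×0.7215) = 0.24615/0.3018405 = 0.81550

u' ≈ 0.81550c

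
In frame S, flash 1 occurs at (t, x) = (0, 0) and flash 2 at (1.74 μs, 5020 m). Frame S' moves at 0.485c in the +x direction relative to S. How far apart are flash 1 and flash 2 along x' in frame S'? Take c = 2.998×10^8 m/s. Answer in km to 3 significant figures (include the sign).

γ = 1/√(1 − 0.485²) = 1.1435
Δx' = γ(Δx − vΔt) = 1.1435 × (5020 m − 0.485×(2.998×10^8 m/s)×1.74×10^-6 s)
= 1.1435 × (4767.0 m) = 5.45 km

Δx' ≈ 5.45 km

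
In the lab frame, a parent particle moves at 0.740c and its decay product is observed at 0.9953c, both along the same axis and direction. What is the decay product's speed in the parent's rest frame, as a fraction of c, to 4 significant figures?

Inverse velocity addition: u' = (u − v)/(1 − uv/c²)
= (0.9953 − 0.740)/(1 − 0.9953×0.740) = 0.2553/0.263478 = 0.9690

u' ≈ 0.9690c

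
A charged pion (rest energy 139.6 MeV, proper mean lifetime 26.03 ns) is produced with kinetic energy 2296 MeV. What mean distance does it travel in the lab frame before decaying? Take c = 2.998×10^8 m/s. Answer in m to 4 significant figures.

d ≈ 135.9 m

γ = 1 + K/(m₀c²) = 1 + 2296/139.6 = 17.4470
β = √(1 − 1/γ²) = 0.998356
Dilated lifetime: γτ₀ = 17.4470 × 26.03 ns = 454.145 ns
d = βc·γτ₀ = 0.998356 × (2.998×10^8 m/s) × 4.54145×10^-7 s = 135.9 m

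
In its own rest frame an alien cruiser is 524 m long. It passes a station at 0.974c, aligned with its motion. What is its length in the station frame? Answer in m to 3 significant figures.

L ≈ 119 m

γ = 1/√(1 − 0.974²) = 4.4141
Length contraction: L = L₀/γ = 524/4.4141 = 119 m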